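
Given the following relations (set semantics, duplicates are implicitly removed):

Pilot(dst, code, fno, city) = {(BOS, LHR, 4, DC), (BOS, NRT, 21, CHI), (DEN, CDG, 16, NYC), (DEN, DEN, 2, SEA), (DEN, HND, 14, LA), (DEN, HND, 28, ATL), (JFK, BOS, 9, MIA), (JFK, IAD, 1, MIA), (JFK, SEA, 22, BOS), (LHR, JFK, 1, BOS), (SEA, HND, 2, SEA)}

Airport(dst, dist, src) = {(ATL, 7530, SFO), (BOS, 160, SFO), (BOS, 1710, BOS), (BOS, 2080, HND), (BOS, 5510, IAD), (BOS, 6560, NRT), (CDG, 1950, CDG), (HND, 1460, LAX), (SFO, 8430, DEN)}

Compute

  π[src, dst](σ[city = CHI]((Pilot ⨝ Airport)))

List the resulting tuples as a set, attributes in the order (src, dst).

{(BOS, BOS), (HND, BOS), (IAD, BOS), (NRT, BOS), (SFO, BOS)}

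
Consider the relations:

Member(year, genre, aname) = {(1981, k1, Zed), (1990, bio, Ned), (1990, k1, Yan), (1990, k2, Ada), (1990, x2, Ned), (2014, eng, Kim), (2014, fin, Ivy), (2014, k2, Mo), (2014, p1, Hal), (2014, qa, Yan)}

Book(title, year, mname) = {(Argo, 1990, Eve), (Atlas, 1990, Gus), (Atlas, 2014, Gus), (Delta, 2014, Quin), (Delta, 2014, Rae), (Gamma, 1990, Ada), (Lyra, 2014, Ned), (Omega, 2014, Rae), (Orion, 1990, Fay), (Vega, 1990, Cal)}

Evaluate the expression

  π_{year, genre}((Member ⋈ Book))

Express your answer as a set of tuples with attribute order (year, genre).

Joining Member and Book on year yields {(1990, bio, Ned, Argo, Eve), (1990, bio, Ned, Atlas, Gus), (1990, bio, Ned, Gamma, Ada), (1990, bio, Ned, Orion, Fay), (1990, bio, Ned, Vega, Cal), (1990, k1, Yan, Argo, Eve), (1990, k1, Yan, Atlas, Gus), (1990, k1, Yan, Gamma, Ada), (1990, k1, Yan, Orion, Fay), (1990, k1, Yan, Vega, Cal), (1990, k2, Ada, Argo, Eve), (1990, k2, Ada, Atlas, Gus), (1990, k2, Ada, Gamma, Ada), (1990, k2, Ada, Orion, Fay), (1990, k2, Ada, Vega, Cal), (1990, x2, Ned, Argo, Eve), (1990, x2, Ned, Atlas, Gus), (1990, x2, Ned, Gamma, Ada), (1990, x2, Ned, Orion, Fay), (1990, x2, Ned, Vega, Cal), (2014, eng, Kim, Atlas, Gus), (2014, eng, Kim, Delta, Quin), (2014, eng, Kim, Delta, Rae), (2014, eng, Kim, Lyra, Ned), (2014, eng, Kim, Omega, Rae), (2014, fin, Ivy, Atlas, Gus), (2014, fin, Ivy, Delta, Quin), (2014, fin, Ivy, Delta, Rae), (2014, fin, Ivy, Lyra, Ned), (2014, fin, Ivy, Omega, Rae), (2014, k2, Mo, Atlas, Gus), (2014, k2, Mo, Delta, Quin), (2014, k2, Mo, Delta, Rae), (2014, k2, Mo, Lyra, Ned), (2014, k2, Mo, Omega, Rae), (2014, p1, Hal, Atlas, Gus), (2014, p1, Hal, Delta, Quin), (2014, p1, Hal, Delta, Rae), (2014, p1, Hal, Lyra, Ned), (2014, p1, Hal, Omega, Rae), (2014, qa, Yan, Atlas, Gus), (2014, qa, Yan, Delta, Quin), (2014, qa, Yan, Delta, Rae), (2014, qa, Yan, Lyra, Ned), (2014, qa, Yan, Omega, Rae)}.
Projecting to year, genre (36 duplicate(s) eliminated): {(1990, bio), (1990, k1), (1990, k2), (1990, x2), (2014, eng), (2014, fin), (2014, k2), (2014, p1), (2014, qa)}

{(1990, bio), (1990, k1), (1990, k2), (1990, x2), (2014, eng), (2014, fin), (2014, k2), (2014, p1), (2014, qa)}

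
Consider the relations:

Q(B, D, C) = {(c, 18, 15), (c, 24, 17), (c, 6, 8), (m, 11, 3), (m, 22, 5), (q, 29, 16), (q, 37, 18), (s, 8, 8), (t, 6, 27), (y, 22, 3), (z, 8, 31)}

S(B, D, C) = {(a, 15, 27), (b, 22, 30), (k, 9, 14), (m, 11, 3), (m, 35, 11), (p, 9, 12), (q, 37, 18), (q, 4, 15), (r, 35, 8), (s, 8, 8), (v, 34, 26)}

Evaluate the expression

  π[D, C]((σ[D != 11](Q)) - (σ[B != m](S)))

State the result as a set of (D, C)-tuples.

{(18, 15), (22, 3), (22, 5), (24, 17), (29, 16), (6, 27), (6, 8), (8, 31)}

Filtering on D != 11 leaves {(c, 18, 15), (c, 24, 17), (c, 6, 8), (m, 22, 5), (q, 29, 16), (q, 37, 18), (s, 8, 8), (t, 6, 27), (y, 22, 3), (z, 8, 31)}.
Filtering on B != m leaves {(a, 15, 27), (b, 22, 30), (k, 9, 14), (p, 9, 12), (q, 37, 18), (q, 4, 15), (r, 35, 8), (s, 8, 8), (v, 34, 26)}.
Difference: {(c, 18, 15), (c, 24, 17), (c, 6, 8), (m, 22, 5), (q, 29, 16), (q, 37, 18), (s, 8, 8), (t, 6, 27), (y, 22, 3), (z, 8, 31)} with {(a, 15, 27), (b, 22, 30), (k, 9, 14), (p, 9, 12), (q, 37, 18), (q, 4, 15), (r, 35, 8), (s, 8, 8), (v, 34, 26)} → {(c, 18, 15), (c, 24, 17), (c, 6, 8), (m, 22, 5), (q, 29, 16), (t, 6, 27), (y, 22, 3), (z, 8, 31)}
Projecting to D, C: {(18, 15), (22, 3), (22, 5), (24, 17), (29, 16), (6, 27), (6, 8), (8, 31)}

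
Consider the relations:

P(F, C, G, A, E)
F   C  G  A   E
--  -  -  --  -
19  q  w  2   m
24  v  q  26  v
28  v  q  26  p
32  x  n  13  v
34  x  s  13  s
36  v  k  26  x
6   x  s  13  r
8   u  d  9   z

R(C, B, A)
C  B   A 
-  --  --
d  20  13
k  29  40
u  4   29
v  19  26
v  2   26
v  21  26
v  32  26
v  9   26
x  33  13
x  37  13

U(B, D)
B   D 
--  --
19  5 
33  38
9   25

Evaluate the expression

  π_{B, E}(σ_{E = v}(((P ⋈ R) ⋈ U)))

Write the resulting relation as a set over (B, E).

{(19, v), (33, v), (9, v)}

Natural join on C, A: {(24, v, q, 26, v, 19), (24, v, q, 26, v, 2), (24, v, q, 26, v, 21), (24, v, q, 26, v, 32), (24, v, q, 26, v, 9), (28, v, q, 26, p, 19), (28, v, q, 26, p, 2), (28, v, q, 26, p, 21), (28, v, q, 26, p, 32), (28, v, q, 26, p, 9), (32, x, n, 13, v, 33), (32, x, n, 13, v, 37), (34, x, s, 13, s, 33), (34, x, s, 13, s, 37), (36, v, k, 26, x, 19), (36, v, k, 26, x, 2), (36, v, k, 26, x, 21), (36, v, k, 26, x, 32), (36, v, k, 26, x, 9), (6, x, s, 13, r, 33), (6, x, s, 13, r, 37)}
Natural join on B: {(24, v, q, 26, v, 19, 5), (24, v, q, 26, v, 9, 25), (28, v, q, 26, p, 19, 5), (28, v, q, 26, p, 9, 25), (32, x, n, 13, v, 33, 38), (34, x, s, 13, s, 33, 38), (36, v, k, 26, x, 19, 5), (36, v, k, 26, x, 9, 25), (6, x, s, 13, r, 33, 38)}
Filtering on E = v leaves {(24, v, q, 26, v, 19, 5), (24, v, q, 26, v, 9, 25), (32, x, n, 13, v, 33, 38)}.
π[B, E]: project onto (B, E) → {(19, v), (33, v), (9, v)}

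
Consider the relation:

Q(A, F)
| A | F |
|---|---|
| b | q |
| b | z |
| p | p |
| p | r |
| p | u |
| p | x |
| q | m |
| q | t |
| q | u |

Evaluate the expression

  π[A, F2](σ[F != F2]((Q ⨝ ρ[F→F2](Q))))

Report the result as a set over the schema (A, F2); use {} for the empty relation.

ρ[F→F2]: schema becomes (A, F2); tuples unchanged.
Joining Q and ρ[F→F2](Q) on A yields {(b, q, q), (b, q, z), (b, z, q), (b, z, z), (p, p, p), (p, p, r), (p, p, u), (p, p, x), (p, r, p), (p, r, r), (p, r, u), (p, r, x), (p, u, p), (p, u, r), (p, u, u), (p, u, x), (p, x, p), (p, x, r), (p, x, u), (p, x, x), (q, m, m), (q, m, t), (q, m, u), (q, t, m), (q, t, t), (q, t, u), (q, u, m), (q, u, t), (q, u, u)}.
σ[F != F2]: keep tuples satisfying F != F2 → {(b, q, z), (b, z, q), (p, p, r), (p, p, u), (p, p, x), (p, r, p), (p, r, u), (p, r, x), (p, u, p), (p, u, r), (p, u, x), (p, x, p), (p, x, r), (p, x, u), (q, m, t), (q, m, u), (q, t, m), (q, t, u), (q, u, m), (q, u, t)}
π[A, F2]: project onto (A, F2) (11 duplicate(s) eliminated) → {(b, q), (b, z), (p, p), (p, r), (p, u), (p, x), (q, m), (q, t), (q, u)}

{(b, q), (b, z), (p, p), (p, r), (p, u), (p, x), (q, m), (q, t), (q, u)}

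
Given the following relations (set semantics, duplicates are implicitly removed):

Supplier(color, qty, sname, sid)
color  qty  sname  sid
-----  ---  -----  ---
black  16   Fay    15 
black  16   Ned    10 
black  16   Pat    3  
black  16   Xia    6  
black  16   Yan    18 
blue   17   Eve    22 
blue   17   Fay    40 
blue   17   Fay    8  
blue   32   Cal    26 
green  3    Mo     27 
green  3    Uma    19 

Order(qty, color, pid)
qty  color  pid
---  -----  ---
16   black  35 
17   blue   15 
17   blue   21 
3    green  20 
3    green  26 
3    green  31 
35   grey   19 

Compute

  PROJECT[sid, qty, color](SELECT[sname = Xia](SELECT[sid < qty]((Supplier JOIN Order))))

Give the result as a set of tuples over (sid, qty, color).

Supplier ⋈ Order (natural join on color, qty): {(black, 16, Fay, 15, 35), (black, 16, Ned, 10, 35), (black, 16, Pat, 3, 35), (black, 16, Xia, 6, 35), (black, 16, Yan, 18, 35), (blue, 17, Eve, 22, 15), (blue, 17, Eve, 22, 21), (blue, 17, Fay, 40, 15), (blue, 17, Fay, 40, 21), (blue, 17, Fay, 8, 15), (blue, 17, Fay, 8, 21), (green, 3, Mo, 27, 20), (green, 3, Mo, 27, 26), (green, 3, Mo, 27, 31), (green, 3, Uma, 19, 20), (green, 3, Uma, 19, 26), (green, 3, Uma, 19, 31)}
Apply σ_{sid < qty}; surviving tuples: {(black, 16, Fay, 15, 35), (black, 16, Ned, 10, 35), (black, 16, Pat, 3, 35), (black, 16, Xia, 6, 35), (blue, 17, Fay, 8, 15), (blue, 17, Fay, 8, 21)}
Apply σ_{sname = Xia}; surviving tuples: {(black, 16, Xia, 6, 35)}
Projecting to sid, qty, color: {(6, 16, black)}

{(6, 16, black)}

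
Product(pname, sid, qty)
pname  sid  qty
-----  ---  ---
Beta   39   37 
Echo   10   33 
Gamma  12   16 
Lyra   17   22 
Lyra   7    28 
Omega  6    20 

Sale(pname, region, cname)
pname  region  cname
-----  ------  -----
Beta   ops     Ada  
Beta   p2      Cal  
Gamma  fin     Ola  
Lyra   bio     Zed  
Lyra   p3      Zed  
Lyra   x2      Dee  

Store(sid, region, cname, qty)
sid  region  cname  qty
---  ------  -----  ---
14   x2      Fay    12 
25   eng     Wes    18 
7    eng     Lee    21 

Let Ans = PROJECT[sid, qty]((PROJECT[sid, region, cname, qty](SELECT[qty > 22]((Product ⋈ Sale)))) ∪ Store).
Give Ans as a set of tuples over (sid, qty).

{(14, 12), (25, 18), (39, 37), (7, 21), (7, 28)}

Product ⋈ Sale (natural join on pname): {(Beta, 39, 37, ops, Ada), (Beta, 39, 37, p2, Cal), (Gamma, 12, 16, fin, Ola), (Lyra, 17, 22, bio, Zed), (Lyra, 17, 22, p3, Zed), (Lyra, 17, 22, x2, Dee), (Lyra, 7, 28, bio, Zed), (Lyra, 7, 28, p3, Zed), (Lyra, 7, 28, x2, Dee)}
σ[qty > 22]: keep tuples satisfying qty > 22 → {(Beta, 39, 37, ops, Ada), (Beta, 39, 37, p2, Cal), (Lyra, 7, 28, bio, Zed), (Lyra, 7, 28, p3, Zed), (Lyra, 7, 28, x2, Dee)}
π[sid, region, cname, qty]: project onto (sid, region, cname, qty) → {(39, ops, Ada, 37), (39, p2, Cal, 37), (7, bio, Zed, 28), (7, p3, Zed, 28), (7, x2, Dee, 28)}
Taking the union: {(14, x2, Fay, 12), (25, eng, Wes, 18), (39, ops, Ada, 37), (39, p2, Cal, 37), (7, bio, Zed, 28), (7, eng, Lee, 21), (7, p3, Zed, 28), (7, x2, Dee, 28)}
π[sid, qty]: project onto (sid, qty) (3 duplicate(s) eliminated) → {(14, 12), (25, 18), (39, 37), (7, 21), (7, 28)}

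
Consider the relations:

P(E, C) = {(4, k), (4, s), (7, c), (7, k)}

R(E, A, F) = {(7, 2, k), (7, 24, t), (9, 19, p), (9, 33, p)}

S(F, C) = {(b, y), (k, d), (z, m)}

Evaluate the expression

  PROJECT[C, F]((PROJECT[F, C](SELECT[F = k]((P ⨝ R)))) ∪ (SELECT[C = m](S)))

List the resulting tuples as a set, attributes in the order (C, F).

P ⋈ R (natural join on E): {(7, c, 2, k), (7, c, 24, t), (7, k, 2, k), (7, k, 24, t)}
Apply σ_{F = k}; surviving tuples: {(7, c, 2, k), (7, k, 2, k)}
π_{F, C} gives {(k, c), (k, k)}.
Apply σ_{C = m}; surviving tuples: {(z, m)}
Set union of the two operands is {(k, c), (k, k), (z, m)}.
π_{C, F} gives {(c, k), (k, k), (m, z)}.

{(c, k), (k, k), (m, z)}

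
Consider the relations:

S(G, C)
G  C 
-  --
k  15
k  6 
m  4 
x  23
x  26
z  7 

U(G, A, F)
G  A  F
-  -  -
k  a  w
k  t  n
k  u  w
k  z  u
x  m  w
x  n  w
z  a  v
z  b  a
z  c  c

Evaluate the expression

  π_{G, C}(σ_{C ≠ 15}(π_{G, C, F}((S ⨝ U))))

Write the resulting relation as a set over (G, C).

{(k, 6), (x, 23), (x, 26), (z, 7)}

Joining S and U on G yields {(k, 15, a, w), (k, 15, t, n), (k, 15, u, w), (k, 15, z, u), (k, 6, a, w), (k, 6, t, n), (k, 6, u, w), (k, 6, z, u), (x, 23, m, w), (x, 23, n, w), (x, 26, m, w), (x, 26, n, w), (z, 7, a, v), (z, 7, b, a), (z, 7, c, c)}.
π[G, C, F]: project onto (G, C, F) (4 duplicate(s) eliminated) → {(k, 15, n), (k, 15, u), (k, 15, w), (k, 6, n), (k, 6, u), (k, 6, w), (x, 23, w), (x, 26, w), (z, 7, a), (z, 7, c), (z, 7, v)}
σ[C ≠ 15]: keep tuples satisfying C ≠ 15 → {(k, 6, n), (k, 6, u), (k, 6, w), (x, 23, w), (x, 26, w), (z, 7, a), (z, 7, c), (z, 7, v)}
π[G, C]: project onto (G, C) (4 duplicate(s) eliminated) → {(k, 6), (x, 23), (x, 26), (z, 7)}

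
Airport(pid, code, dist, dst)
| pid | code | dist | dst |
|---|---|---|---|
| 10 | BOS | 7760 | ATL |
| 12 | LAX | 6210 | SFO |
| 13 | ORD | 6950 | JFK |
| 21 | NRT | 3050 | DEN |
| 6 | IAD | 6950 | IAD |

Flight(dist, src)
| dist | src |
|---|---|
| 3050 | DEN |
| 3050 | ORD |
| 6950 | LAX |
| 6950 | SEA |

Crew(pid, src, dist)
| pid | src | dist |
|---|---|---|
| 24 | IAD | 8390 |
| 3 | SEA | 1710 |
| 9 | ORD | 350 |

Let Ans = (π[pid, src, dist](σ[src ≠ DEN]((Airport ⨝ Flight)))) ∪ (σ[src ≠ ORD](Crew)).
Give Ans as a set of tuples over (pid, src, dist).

Airport ⋈ Flight (natural join on dist): {(13, ORD, 6950, JFK, LAX), (13, ORD, 6950, JFK, SEA), (21, NRT, 3050, DEN, DEN), (21, NRT, 3050, DEN, ORD), (6, IAD, 6950, IAD, LAX), (6, IAD, 6950, IAD, SEA)}
Selection src ≠ DEN: {(13, ORD, 6950, JFK, LAX), (13, ORD, 6950, JFK, SEA), (21, NRT, 3050, DEN, ORD), (6, IAD, 6950, IAD, LAX), (6, IAD, 6950, IAD, SEA)}
Keep only column(s) pid, src, dist: {(13, LAX, 6950), (13, SEA, 6950), (21, ORD, 3050), (6, LAX, 6950), (6, SEA, 6950)}
Selection src ≠ ORD: {(24, IAD, 8390), (3, SEA, 1710)}
Set union of the two operands is {(13, LAX, 6950), (13, SEA, 6950), (21, ORD, 3050), (24, IAD, 8390), (3, SEA, 1710), (6, LAX, 6950), (6, SEA, 6950)}.

{(13, LAX, 6950), (13, SEA, 6950), (21, ORD, 3050), (24, IAD, 8390), (3, SEA, 1710), (6, LAX, 6950), (6, SEA, 6950)}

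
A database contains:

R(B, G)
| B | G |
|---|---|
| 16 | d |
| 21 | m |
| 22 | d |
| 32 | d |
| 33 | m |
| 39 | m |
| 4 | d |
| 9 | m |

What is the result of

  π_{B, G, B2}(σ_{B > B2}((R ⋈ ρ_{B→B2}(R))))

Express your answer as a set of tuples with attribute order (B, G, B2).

{(16, d, 4), (21, m, 9), (22, d, 16), (22, d, 4), (32, d, 16), (32, d, 22), (32, d, 4), (33, m, 21), (33, m, 9), (39, m, 21), (39, m, 33), (39, m, 9)}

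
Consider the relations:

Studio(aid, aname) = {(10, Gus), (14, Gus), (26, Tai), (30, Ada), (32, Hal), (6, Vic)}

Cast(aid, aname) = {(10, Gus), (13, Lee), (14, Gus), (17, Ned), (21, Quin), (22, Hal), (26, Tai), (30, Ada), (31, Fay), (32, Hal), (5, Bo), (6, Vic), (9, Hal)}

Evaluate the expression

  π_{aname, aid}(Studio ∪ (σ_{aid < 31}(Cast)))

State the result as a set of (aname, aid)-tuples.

{(Ada, 30), (Bo, 5), (Gus, 10), (Gus, 14), (Hal, 22), (Hal, 32), (Hal, 9), (Lee, 13), (Ned, 17), (Quin, 21), (Tai, 26), (Vic, 6)}

Filtering on aid < 31 leaves {(10, Gus), (13, Lee), (14, Gus), (17, Ned), (21, Quin), (22, Hal), (26, Tai), (30, Ada), (5, Bo), (6, Vic), (9, Hal)}.
Union: {(10, Gus), (14, Gus), (26, Tai), (30, Ada), (32, Hal), (6, Vic)} with {(10, Gus), (13, Lee), (14, Gus), (17, Ned), (21, Quin), (22, Hal), (26, Tai), (30, Ada), (5, Bo), (6, Vic), (9, Hal)} → {(10, Gus), (13, Lee), (14, Gus), (17, Ned), (21, Quin), (22, Hal), (26, Tai), (30, Ada), (32, Hal), (5, Bo), (6, Vic), (9, Hal)}
π[aname, aid]: project onto (aname, aid) → {(Ada, 30), (Bo, 5), (Gus, 10), (Gus, 14), (Hal, 22), (Hal, 32), (Hal, 9), (Lee, 13), (Ned, 17), (Quin, 21), (Tai, 26), (Vic, 6)}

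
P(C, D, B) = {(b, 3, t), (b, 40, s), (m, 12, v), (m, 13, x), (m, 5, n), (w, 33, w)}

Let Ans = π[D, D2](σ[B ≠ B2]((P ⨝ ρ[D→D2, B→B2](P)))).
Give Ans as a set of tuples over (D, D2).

{(12, 13), (12, 5), (13, 12), (13, 5), (3, 40), (40, 3), (5, 12), (5, 13)}

ρ[D→D2, B→B2]: schema becomes (C, D2, B2); tuples unchanged.
P ⋈ ρ[D→D2, B→B2](P) (natural join on C): {(b, 3, t, 3, t), (b, 3, t, 40, s), (b, 40, s, 3, t), (b, 40, s, 40, s), (m, 12, v, 12, v), (m, 12, v, 13, x), (m, 12, v, 5, n), (m, 13, x, 12, v), (m, 13, x, 13, x), (m, 13, x, 5, n), (m, 5, n, 12, v), (m, 5, n, 13, x), (m, 5, n, 5, n), (w, 33, w, 33, w)}
σ[B ≠ B2]: keep tuples satisfying B ≠ B2 → {(b, 3, t, 40, s), (b, 40, s, 3, t), (m, 12, v, 13, x), (m, 12, v, 5, n), (m, 13, x, 12, v), (m, 13, x, 5, n), (m, 5, n, 12, v), (m, 5, n, 13, x)}
Keep only column(s) D, D2: {(12, 13), (12, 5), (13, 12), (13, 5), (3, 40), (40, 3), (5, 12), (5, 13)}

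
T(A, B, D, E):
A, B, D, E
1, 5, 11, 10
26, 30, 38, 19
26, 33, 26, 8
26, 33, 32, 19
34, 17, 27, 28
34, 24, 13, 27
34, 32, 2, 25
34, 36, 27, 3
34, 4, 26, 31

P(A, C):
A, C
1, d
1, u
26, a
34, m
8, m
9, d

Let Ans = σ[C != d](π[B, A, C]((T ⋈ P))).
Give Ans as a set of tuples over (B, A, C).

Natural join on A: {(1, 5, 11, 10, d), (1, 5, 11, 10, u), (26, 30, 38, 19, a), (26, 33, 26, 8, a), (26, 33, 32, 19, a), (34, 17, 27, 28, m), (34, 24, 13, 27, m), (34, 32, 2, 25, m), (34, 36, 27, 3, m), (34, 4, 26, 31, m)}
Projecting to B, A, C (1 duplicate(s) eliminated): {(17, 34, m), (24, 34, m), (30, 26, a), (32, 34, m), (33, 26, a), (36, 34, m), (4, 34, m), (5, 1, d), (5, 1, u)}
Selection C != d: {(17, 34, m), (24, 34, m), (30, 26, a), (32, 34, m), (33, 26, a), (36, 34, m), (4, 34, m), (5, 1, u)}

{(17, 34, m), (24, 34, m), (30, 26, a), (32, 34, m), (33, 26, a), (36, 34, m), (4, 34, m), (5, 1, u)}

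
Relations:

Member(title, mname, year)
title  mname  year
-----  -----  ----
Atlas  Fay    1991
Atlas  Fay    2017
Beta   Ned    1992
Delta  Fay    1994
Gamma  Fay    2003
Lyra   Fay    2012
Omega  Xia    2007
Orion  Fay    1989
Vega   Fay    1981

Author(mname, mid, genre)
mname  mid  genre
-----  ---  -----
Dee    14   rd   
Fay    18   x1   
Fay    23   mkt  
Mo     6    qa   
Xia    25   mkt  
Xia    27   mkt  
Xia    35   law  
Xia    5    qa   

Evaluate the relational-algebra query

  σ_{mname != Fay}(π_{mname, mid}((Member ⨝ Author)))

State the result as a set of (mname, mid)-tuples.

{(Xia, 25), (Xia, 27), (Xia, 35), (Xia, 5)}

Natural join on mname: {(Atlas, Fay, 1991, 18, x1), (Atlas, Fay, 1991, 23, mkt), (Atlas, Fay, 2017, 18, x1), (Atlas, Fay, 2017, 23, mkt), (Delta, Fay, 1994, 18, x1), (Delta, Fay, 1994, 23, mkt), (Gamma, Fay, 2003, 18, x1), (Gamma, Fay, 2003, 23, mkt), (Lyra, Fay, 2012, 18, x1), (Lyra, Fay, 2012, 23, mkt), (Omega, Xia, 2007, 25, mkt), (Omega, Xia, 2007, 27, mkt), (Omega, Xia, 2007, 35, law), (Omega, Xia, 2007, 5, qa), (Orion, Fay, 1989, 18, x1), (Orion, Fay, 1989, 23, mkt), (Vega, Fay, 1981, 18, x1), (Vega, Fay, 1981, 23, mkt)}
π[mname, mid]: project onto (mname, mid) (12 duplicate(s) eliminated) → {(Fay, 18), (Fay, 23), (Xia, 25), (Xia, 27), (Xia, 35), (Xia, 5)}
Apply σ_{mname != Fay}; surviving tuples: {(Xia, 25), (Xia, 27), (Xia, 35), (Xia, 5)}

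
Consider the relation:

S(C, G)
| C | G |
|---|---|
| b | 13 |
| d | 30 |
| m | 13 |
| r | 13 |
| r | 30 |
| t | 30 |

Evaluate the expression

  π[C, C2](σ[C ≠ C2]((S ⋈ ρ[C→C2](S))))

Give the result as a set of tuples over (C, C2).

ρ[C→C2]: schema becomes (C2, G); tuples unchanged.
S ⋈ ρ[C→C2](S) (natural join on G): {(b, 13, b), (b, 13, m), (b, 13, r), (d, 30, d), (d, 30, r), (d, 30, t), (m, 13, b), (m, 13, m), (m, 13, r), (r, 13, b), (r, 13, m), (r, 13, r), (r, 30, d), (r, 30, r), (r, 30, t), (t, 30, d), (t, 30, r), (t, 30, t)}
Selection C ≠ C2: {(b, 13, m), (b, 13, r), (d, 30, r), (d, 30, t), (m, 13, b), (m, 13, r), (r, 13, b), (r, 13, m), (r, 30, d), (r, 30, t), (t, 30, d), (t, 30, r)}
π[C, C2]: project onto (C, C2) → {(b, m), (b, r), (d, r), (d, t), (m, b), (m, r), (r, b), (r, d), (r, m), (r, t), (t, d), (t, r)}

{(b, m), (b, r), (d, r), (d, t), (m, b), (m, r), (r, b), (r, d), (r, m), (r, t), (t, d), (t, r)}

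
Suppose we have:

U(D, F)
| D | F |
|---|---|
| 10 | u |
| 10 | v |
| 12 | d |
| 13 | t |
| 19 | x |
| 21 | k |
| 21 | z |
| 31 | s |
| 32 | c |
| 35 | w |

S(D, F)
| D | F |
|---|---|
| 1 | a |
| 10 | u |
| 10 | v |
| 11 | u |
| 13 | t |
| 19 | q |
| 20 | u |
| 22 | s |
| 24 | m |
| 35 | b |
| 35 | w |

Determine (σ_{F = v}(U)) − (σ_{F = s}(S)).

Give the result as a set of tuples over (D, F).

{(10, v)}

σ[F = v]: keep tuples satisfying F = v → {(10, v)}
σ[F = s]: keep tuples satisfying F = s → {(22, s)}
Set difference of the two operands is {(10, v)}.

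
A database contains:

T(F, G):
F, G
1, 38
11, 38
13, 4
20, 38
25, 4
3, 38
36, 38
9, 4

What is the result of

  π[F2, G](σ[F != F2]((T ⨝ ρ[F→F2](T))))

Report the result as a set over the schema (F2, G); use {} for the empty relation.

{(1, 38), (11, 38), (13, 4), (20, 38), (25, 4), (3, 38), (36, 38), (9, 4)}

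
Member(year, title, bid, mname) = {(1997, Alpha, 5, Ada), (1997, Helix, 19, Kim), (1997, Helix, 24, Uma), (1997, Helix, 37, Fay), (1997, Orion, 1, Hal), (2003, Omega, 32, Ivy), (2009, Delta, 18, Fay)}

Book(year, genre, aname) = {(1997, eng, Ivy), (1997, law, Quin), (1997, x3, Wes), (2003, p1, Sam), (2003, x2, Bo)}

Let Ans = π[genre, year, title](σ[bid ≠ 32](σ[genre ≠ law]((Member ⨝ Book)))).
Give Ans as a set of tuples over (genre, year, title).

Natural join on year: {(1997, Alpha, 5, Ada, eng, Ivy), (1997, Alpha, 5, Ada, law, Quin), (1997, Alpha, 5, Ada, x3, Wes), (1997, Helix, 19, Kim, eng, Ivy), (1997, Helix, 19, Kim, law, Quin), (1997, Helix, 19, Kim, x3, Wes), (1997, Helix, 24, Uma, eng, Ivy), (1997, Helix, 24, Uma, law, Quin), (1997, Helix, 24, Uma, x3, Wes), (1997, Helix, 37, Fay, eng, Ivy), (1997, Helix, 37, Fay, law, Quin), (1997, Helix, 37, Fay, x3, Wes), (1997, Orion, 1, Hal, eng, Ivy), (1997, Orion, 1, Hal, law, Quin), (1997, Orion, 1, Hal, x3, Wes), (2003, Omega, 32, Ivy, p1, Sam), (2003, Omega, 32, Ivy, x2, Bo)}
Selection genre ≠ law: {(1997, Alpha, 5, Ada, eng, Ivy), (1997, Alpha, 5, Ada, x3, Wes), (1997, Helix, 19, Kim, eng, Ivy), (1997, Helix, 19, Kim, x3, Wes), (1997, Helix, 24, Uma, eng, Ivy), (1997, Helix, 24, Uma, x3, Wes), (1997, Helix, 37, Fay, eng, Ivy), (1997, Helix, 37, Fay, x3, Wes), (1997, Orion, 1, Hal, eng, Ivy), (1997, Orion, 1, Hal, x3, Wes), (2003, Omega, 32, Ivy, p1, Sam), (2003, Omega, 32, Ivy, x2, Bo)}
Selection bid ≠ 32: {(1997, Alpha, 5, Ada, eng, Ivy), (1997, Alpha, 5, Ada, x3, Wes), (1997, Helix, 19, Kim, eng, Ivy), (1997, Helix, 19, Kim, x3, Wes), (1997, Helix, 24, Uma, eng, Ivy), (1997, Helix, 24, Uma, x3, Wes), (1997, Helix, 37, Fay, eng, Ivy), (1997, Helix, 37, Fay, x3, Wes), (1997, Orion, 1, Hal, eng, Ivy), (1997, Orion, 1, Hal, x3, Wes)}
π[genre, year, title]: project onto (genre, year, title) (4 duplicate(s) eliminated) → {(eng, 1997, Alpha), (eng, 1997, Helix), (eng, 1997, Orion), (x3, 1997, Alpha), (x3, 1997, Helix), (x3, 1997, Orion)}

{(eng, 1997, Alpha), (eng, 1997, Helix), (eng, 1997, Orion), (x3, 1997, Alpha), (x3, 1997, Helix), (x3, 1997, Orion)}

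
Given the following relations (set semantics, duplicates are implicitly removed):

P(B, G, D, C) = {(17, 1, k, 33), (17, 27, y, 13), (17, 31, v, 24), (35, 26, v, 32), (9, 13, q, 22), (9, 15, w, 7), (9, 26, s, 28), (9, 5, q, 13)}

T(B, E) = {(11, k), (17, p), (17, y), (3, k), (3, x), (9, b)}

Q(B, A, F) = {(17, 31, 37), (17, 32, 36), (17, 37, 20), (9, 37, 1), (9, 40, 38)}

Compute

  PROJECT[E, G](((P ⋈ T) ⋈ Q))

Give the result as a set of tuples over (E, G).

{(b, 13), (b, 15), (b, 26), (b, 5), (p, 1), (p, 27), (p, 31), (y, 1), (y, 27), (y, 31)}

Joining P and T on B yields {(17, 1, k, 33, p), (17, 1, k, 33, y), (17, 27, y, 13, p), (17, 27, y, 13, y), (17, 31, v, 24, p), (17, 31, v, 24, y), (9, 13, q, 22, b), (9, 15, w, 7, b), (9, 26, s, 28, b), (9, 5, q, 13, b)}.
Joining (P ⋈ T) and Q on B yields {(17, 1, k, 33, p, 31, 37), (17, 1, k, 33, p, 32, 36), (17, 1, k, 33, p, 37, 20), (17, 1, k, 33, y, 31, 37), (17, 1, k, 33, y, 32, 36), (17, 1, k, 33, y, 37, 20), (17, 27, y, 13, p, 31, 37), (17, 27, y, 13, p, 32, 36), (17, 27, y, 13, p, 37, 20), (17, 27, y, 13, y, 31, 37), (17, 27, y, 13, y, 32, 36), (17, 27, y, 13, y, 37, 20), (17, 31, v, 24, p, 31, 37), (17, 31, v, 24, p, 32, 36), (17, 31, v, 24, p, 37, 20), (17, 31, v, 24, y, 31, 37), (17, 31, v, 24, y, 32, 36), (17, 31, v, 24, y, 37, 20), (9, 13, q, 22, b, 37, 1), (9, 13, q, 22, b, 40, 38), (9, 15, w, 7, b, 37, 1), (9, 15, w, 7, b, 40, 38), (9, 26, s, 28, b, 37, 1), (9, 26, s, 28, b, 40, 38), (9, 5, q, 13, b, 37, 1), (9, 5, q, 13, b, 40, 38)}.
Keep only column(s) E, G (16 duplicate(s) eliminated): {(b, 13), (b, 15), (b, 26), (b, 5), (p, 1), (p, 27), (p, 31), (y, 1), (y, 27), (y, 31)}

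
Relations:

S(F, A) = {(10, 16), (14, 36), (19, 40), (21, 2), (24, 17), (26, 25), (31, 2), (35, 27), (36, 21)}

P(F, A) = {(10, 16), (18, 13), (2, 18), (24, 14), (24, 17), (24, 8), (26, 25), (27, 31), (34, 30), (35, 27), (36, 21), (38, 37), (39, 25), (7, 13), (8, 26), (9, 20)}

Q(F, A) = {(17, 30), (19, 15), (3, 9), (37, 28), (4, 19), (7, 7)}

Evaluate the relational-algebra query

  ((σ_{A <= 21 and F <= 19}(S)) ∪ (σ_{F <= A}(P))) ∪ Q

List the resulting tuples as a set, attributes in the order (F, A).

σ[A <= 21 and F <= 19]: keep tuples satisfying A <= 21 and F <= 19 → {(10, 16)}
σ[F <= A]: keep tuples satisfying F <= A → {(10, 16), (2, 18), (27, 31), (7, 13), (8, 26), (9, 20)}
Union: {(10, 16)} with {(10, 16), (2, 18), (27, 31), (7, 13), (8, 26), (9, 20)} → {(10, 16), (2, 18), (27, 31), (7, 13), (8, 26), (9, 20)}
Union: {(10, 16), (2, 18), (27, 31), (7, 13), (8, 26), (9, 20)} with {(17, 30), (19, 15), (3, 9), (37, 28), (4, 19), (7, 7)} → {(10, 16), (17, 30), (19, 15), (2, 18), (27, 31), (3, 9), (37, 28), (4, 19), (7, 13), (7, 7), (8, 26), (9, 20)}

{(10, 16), (17, 30), (19, 15), (2, 18), (27, 31), (3, 9), (37, 28), (4, 19), (7, 13), (7, 7), (8, 26), (9, 20)}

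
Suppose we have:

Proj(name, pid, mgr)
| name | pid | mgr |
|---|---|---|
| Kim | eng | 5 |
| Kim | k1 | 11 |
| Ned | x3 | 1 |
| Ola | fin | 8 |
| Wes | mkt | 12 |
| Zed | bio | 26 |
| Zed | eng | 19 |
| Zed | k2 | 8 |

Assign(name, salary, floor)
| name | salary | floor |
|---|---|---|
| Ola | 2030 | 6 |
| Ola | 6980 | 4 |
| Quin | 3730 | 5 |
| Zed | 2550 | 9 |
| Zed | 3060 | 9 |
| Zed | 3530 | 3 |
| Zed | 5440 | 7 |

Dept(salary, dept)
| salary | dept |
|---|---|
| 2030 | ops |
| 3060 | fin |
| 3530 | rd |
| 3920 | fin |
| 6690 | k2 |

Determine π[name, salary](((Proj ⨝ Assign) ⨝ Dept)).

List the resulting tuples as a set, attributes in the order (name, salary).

{(Ola, 2030), (Zed, 3060), (Zed, 3530)}

Joining Proj and Assign on name yields {(Ola, fin, 8, 2030, 6), (Ola, fin, 8, 6980, 4), (Zed, bio, 26, 2550, 9), (Zed, bio, 26, 3060, 9), (Zed, bio, 26, 3530, 3), (Zed, bio, 26, 5440, 7), (Zed, eng, 19, 2550, 9), (Zed, eng, 19, 3060, 9), (Zed, eng, 19, 3530, 3), (Zed, eng, 19, 5440, 7), (Zed, k2, 8, 2550, 9), (Zed, k2, 8, 3060, 9), (Zed, k2, 8, 3530, 3), (Zed, k2, 8, 5440, 7)}.
Joining (Proj ⨝ Assign) and Dept on salary yields {(Ola, fin, 8, 2030, 6, ops), (Zed, bio, 26, 3060, 9, fin), (Zed, bio, 26, 3530, 3, rd), (Zed, eng, 19, 3060, 9, fin), (Zed, eng, 19, 3530, 3, rd), (Zed, k2, 8, 3060, 9, fin), (Zed, k2, 8, 3530, 3, rd)}.
π_{name, salary} gives {(Ola, 2030), (Zed, 3060), (Zed, 3530)} (4 duplicate(s) eliminated).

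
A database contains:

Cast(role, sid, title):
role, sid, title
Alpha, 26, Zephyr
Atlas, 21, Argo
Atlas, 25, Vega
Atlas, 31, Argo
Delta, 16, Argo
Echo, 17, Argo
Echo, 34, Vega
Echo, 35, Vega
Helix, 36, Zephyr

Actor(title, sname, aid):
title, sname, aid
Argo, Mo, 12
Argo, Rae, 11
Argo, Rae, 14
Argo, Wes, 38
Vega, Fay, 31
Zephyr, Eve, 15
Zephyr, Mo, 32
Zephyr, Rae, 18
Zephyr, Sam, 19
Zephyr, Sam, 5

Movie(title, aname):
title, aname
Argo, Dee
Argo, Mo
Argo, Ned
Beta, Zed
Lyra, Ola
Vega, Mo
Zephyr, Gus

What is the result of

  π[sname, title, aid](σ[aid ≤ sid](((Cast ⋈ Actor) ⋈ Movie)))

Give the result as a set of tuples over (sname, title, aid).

{(Eve, Zephyr, 15), (Fay, Vega, 31), (Mo, Argo, 12), (Mo, Zephyr, 32), (Rae, Argo, 11), (Rae, Argo, 14), (Rae, Zephyr, 18), (Sam, Zephyr, 19), (Sam, Zephyr, 5)}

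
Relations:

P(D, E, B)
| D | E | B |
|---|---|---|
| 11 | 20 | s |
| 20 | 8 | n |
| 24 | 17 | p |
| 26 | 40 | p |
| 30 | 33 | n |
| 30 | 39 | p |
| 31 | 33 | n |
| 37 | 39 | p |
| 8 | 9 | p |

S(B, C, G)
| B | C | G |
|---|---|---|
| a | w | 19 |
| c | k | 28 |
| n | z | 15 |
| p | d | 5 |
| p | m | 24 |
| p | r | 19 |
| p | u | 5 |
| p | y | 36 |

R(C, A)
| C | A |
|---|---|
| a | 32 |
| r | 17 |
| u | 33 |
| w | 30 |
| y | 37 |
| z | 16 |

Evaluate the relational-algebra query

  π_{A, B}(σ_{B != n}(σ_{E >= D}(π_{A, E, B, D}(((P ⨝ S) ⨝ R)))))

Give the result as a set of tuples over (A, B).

{(17, p), (33, p), (37, p)}

P ⋈ S (natural join on B): {(20, 8, n, z, 15), (24, 17, p, d, 5), (24, 17, p, m, 24), (24, 17, p, r, 19), (24, 17, p, u, 5), (24, 17, p, y, 36), (26, 40, p, d, 5), (26, 40, p, m, 24), (26, 40, p, r, 19), (26, 40, p, u, 5), (26, 40, p, y, 36), (30, 33, n, z, 15), (30, 39, p, d, 5), (30, 39, p, m, 24), (30, 39, p, r, 19), (30, 39, p, u, 5), (30, 39, p, y, 36), (31, 33, n, z, 15), (37, 39, p, d, 5), (37, 39, p, m, 24), (37, 39, p, r, 19), (37, 39, p, u, 5), (37, 39, p, y, 36), (8, 9, p, d, 5), (8, 9, p, m, 24), (8, 9, p, r, 19), (8, 9, p, u, 5), (8, 9, p, y, 36)}
(P ⨝ S) ⋈ R (natural join on C): {(20, 8, n, z, 15, 16), (24, 17, p, r, 19, 17), (24, 17, p, u, 5, 33), (24, 17, p, y, 36, 37), (26, 40, p, r, 19, 17), (26, 40, p, u, 5, 33), (26, 40, p, y, 36, 37), (30, 33, n, z, 15, 16), (30, 39, p, r, 19, 17), (30, 39, p, u, 5, 33), (30, 39, p, y, 36, 37), (31, 33, n, z, 15, 16), (37, 39, p, r, 19, 17), (37, 39, p, u, 5, 33), (37, 39, p, y, 36, 37), (8, 9, p, r, 19, 17), (8, 9, p, u, 5, 33), (8, 9, p, y, 36, 37)}
π_{A, E, B, D} gives {(16, 33, n, 30), (16, 33, n, 31), (16, 8, n, 20), (17, 17, p, 24), (17, 39, p, 30), (17, 39, p, 37), (17, 40, p, 26), (17, 9, p, 8), (33, 17, p, 24), (33, 39, p, 30), (33, 39, p, 37), (33, 40, p, 26), (33, 9, p, 8), (37, 17, p, 24), (37, 39, p, 30), (37, 39, p, 37), (37, 40, p, 26), (37, 9, p, 8)}.
Selection E >= D: {(16, 33, n, 30), (16, 33, n, 31), (17, 39, p, 30), (17, 39, p, 37), (17, 40, p, 26), (17, 9, p, 8), (33, 39, p, 30), (33, 39, p, 37), (33, 40, p, 26), (33, 9, p, 8), (37, 39, p, 30), (37, 39, p, 37), (37, 40, p, 26), (37, 9, p, 8)}
Selection B != n: {(17, 39, p, 30), (17, 39, p, 37), (17, 40, p, 26), (17, 9, p, 8), (33, 39, p, 30), (33, 39, p, 37), (33, 40, p, 26), (33, 9, p, 8), (37, 39, p, 30), (37, 39, p, 37), (37, 40, p, 26), (37, 9, p, 8)}
π_{A, B} gives {(17, p), (33, p), (37, p)} (9 duplicate(s) eliminated).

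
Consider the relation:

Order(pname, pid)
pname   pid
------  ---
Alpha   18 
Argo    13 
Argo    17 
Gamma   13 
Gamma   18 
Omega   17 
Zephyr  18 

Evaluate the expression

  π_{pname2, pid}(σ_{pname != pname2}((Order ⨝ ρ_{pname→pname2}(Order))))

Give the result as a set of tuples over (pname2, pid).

ρ[pname→pname2]: schema becomes (pname2, pid); tuples unchanged.
Natural join on pid: {(Alpha, 18, Alpha), (Alpha, 18, Gamma), (Alpha, 18, Zephyr), (Argo, 13, Argo), (Argo, 13, Gamma), (Argo, 17, Argo), (Argo, 17, Omega), (Gamma, 13, Argo), (Gamma, 13, Gamma), (Gamma, 18, Alpha), (Gamma, 18, Gamma), (Gamma, 18, Zephyr), (Omega, 17, Argo), (Omega, 17, Omega), (Zephyr, 18, Alpha), (Zephyr, 18, Gamma), (Zephyr, 18, Zephyr)}
Filtering on pname != pname2 leaves {(Alpha, 18, Gamma), (Alpha, 18, Zephyr), (Argo, 13, Gamma), (Argo, 17, Omega), (Gamma, 13, Argo), (Gamma, 18, Alpha), (Gamma, 18, Zephyr), (Omega, 17, Argo), (Zephyr, 18, Alpha), (Zephyr, 18, Gamma)}.
Projecting to pname2, pid (3 duplicate(s) eliminated): {(Alpha, 18), (Argo, 13), (Argo, 17), (Gamma, 13), (Gamma, 18), (Omega, 17), (Zephyr, 18)}

{(Alpha, 18), (Argo, 13), (Argo, 17), (Gamma, 13), (Gamma, 18), (Omega, 17), (Zephyr, 18)}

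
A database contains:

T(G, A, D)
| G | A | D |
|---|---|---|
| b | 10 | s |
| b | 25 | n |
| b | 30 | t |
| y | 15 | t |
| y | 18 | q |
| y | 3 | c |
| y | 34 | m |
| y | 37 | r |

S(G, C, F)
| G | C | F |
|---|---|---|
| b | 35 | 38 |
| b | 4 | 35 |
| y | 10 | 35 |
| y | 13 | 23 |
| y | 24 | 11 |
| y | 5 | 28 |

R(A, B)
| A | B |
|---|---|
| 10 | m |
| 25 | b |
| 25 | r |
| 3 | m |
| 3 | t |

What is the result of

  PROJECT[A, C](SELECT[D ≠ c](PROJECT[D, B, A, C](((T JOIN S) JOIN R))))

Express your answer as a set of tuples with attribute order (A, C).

Joining T and S on G yields {(b, 10, s, 35, 38), (b, 10, s, 4, 35), (b, 25, n, 35, 38), (b, 25, n, 4, 35), (b, 30, t, 35, 38), (b, 30, t, 4, 35), (y, 15, t, 10, 35), (y, 15, t, 13, 23), (y, 15, t, 24, 11), (y, 15, t, 5, 28), (y, 18, q, 10, 35), (y, 18, q, 13, 23), (y, 18, q, 24, 11), (y, 18, q, 5, 28), (y, 3, c, 10, 35), (y, 3, c, 13, 23), (y, 3, c, 24, 11), (y, 3, c, 5, 28), (y, 34, m, 10, 35), (y, 34, m, 13, 23), (y, 34, m, 24, 11), (y, 34, m, 5, 28), (y, 37, r, 10, 35), (y, 37, r, 13, 23), (y, 37, r, 24, 11), (y, 37, r, 5, 28)}.
Joining (T JOIN S) and R on A yields {(b, 10, s, 35, 38, m), (b, 10, s, 4, 35, m), (b, 25, n, 35, 38, b), (b, 25, n, 35, 38, r), (b, 25, n, 4, 35, b), (b, 25, n, 4, 35, r), (y, 3, c, 10, 35, m), (y, 3, c, 10, 35, t), (y, 3, c, 13, 23, m), (y, 3, c, 13, 23, t), (y, 3, c, 24, 11, m), (y, 3, c, 24, 11, t), (y, 3, c, 5, 28, m), (y, 3, c, 5, 28, t)}.
π_{D, B, A, C} gives {(c, m, 3, 10), (c, m, 3, 13), (c, m, 3, 24), (c, m, 3, 5), (c, t, 3, 10), (c, t, 3, 13), (c, t, 3, 24), (c, t, 3, 5), (n, b, 25, 35), (n, b, 25, 4), (n, r, 25, 35), (n, r, 25, 4), (s, m, 10, 35), (s, m, 10, 4)}.
Apply σ_{D ≠ c}; surviving tuples: {(n, b, 25, 35), (n, b, 25, 4), (n, r, 25, 35), (n, r, 25, 4), (s, m, 10, 35), (s, m, 10, 4)}
π_{A, C} gives {(10, 35), (10, 4), (25, 35), (25, 4)} (2 duplicate(s) eliminated).

{(10, 35), (10, 4), (25, 35), (25, 4)}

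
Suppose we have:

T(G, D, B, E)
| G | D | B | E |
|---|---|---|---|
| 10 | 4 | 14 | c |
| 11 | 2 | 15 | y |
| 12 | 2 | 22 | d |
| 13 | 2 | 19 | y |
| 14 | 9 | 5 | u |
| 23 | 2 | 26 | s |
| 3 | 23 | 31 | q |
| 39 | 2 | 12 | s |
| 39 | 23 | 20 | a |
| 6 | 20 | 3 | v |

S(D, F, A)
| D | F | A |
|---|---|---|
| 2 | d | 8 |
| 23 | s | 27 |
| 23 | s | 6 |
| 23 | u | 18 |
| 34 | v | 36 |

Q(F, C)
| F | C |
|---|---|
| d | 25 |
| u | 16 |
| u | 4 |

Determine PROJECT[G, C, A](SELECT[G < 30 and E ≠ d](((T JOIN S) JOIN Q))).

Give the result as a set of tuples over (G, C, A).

Joining T and S on D yields {(11, 2, 15, y, d, 8), (12, 2, 22, d, d, 8), (13, 2, 19, y, d, 8), (23, 2, 26, s, d, 8), (3, 23, 31, q, s, 27), (3, 23, 31, q, s, 6), (3, 23, 31, q, u, 18), (39, 2, 12, s, d, 8), (39, 23, 20, a, s, 27), (39, 23, 20, a, s, 6), (39, 23, 20, a, u, 18)}.
Joining (T JOIN S) and Q on F yields {(11, 2, 15, y, d, 8, 25), (12, 2, 22, d, d, 8, 25), (13, 2, 19, y, d, 8, 25), (23, 2, 26, s, d, 8, 25), (3, 23, 31, q, u, 18, 16), (3, 23, 31, q, u, 18, 4), (39, 2, 12, s, d, 8, 25), (39, 23, 20, a, u, 18, 16), (39, 23, 20, a, u, 18, 4)}.
Apply σ_{G < 30 and E ≠ d}; surviving tuples: {(11, 2, 15, y, d, 8, 25), (13, 2, 19, y, d, 8, 25), (23, 2, 26, s, d, 8, 25), (3, 23, 31, q, u, 18, 16), (3, 23, 31, q, u, 18, 4)}
π_{G, C, A} gives {(11, 25, 8), (13, 25, 8), (23, 25, 8), (3, 16, 18), (3, 4, 18)}.

{(11, 25, 8), (13, 25, 8), (23, 25, 8), (3, 16, 18), (3, 4, 18)}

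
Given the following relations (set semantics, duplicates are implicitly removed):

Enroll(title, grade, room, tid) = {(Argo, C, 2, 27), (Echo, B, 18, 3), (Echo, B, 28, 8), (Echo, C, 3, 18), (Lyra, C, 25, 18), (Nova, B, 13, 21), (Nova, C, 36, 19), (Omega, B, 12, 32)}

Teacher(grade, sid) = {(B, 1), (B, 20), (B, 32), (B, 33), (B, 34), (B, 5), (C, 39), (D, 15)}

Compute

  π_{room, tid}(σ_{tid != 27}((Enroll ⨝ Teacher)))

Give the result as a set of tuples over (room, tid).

Natural join on grade: {(Argo, C, 2, 27, 39), (Echo, B, 18, 3, 1), (Echo, B, 18, 3, 20), (Echo, B, 18, 3, 32), (Echo, B, 18, 3, 33), (Echo, B, 18, 3, 34), (Echo, B, 18, 3, 5), (Echo, B, 28, 8, 1), (Echo, B, 28, 8, 20), (Echo, B, 28, 8, 32), (Echo, B, 28, 8, 33), (Echo, B, 28, 8, 34), (Echo, B, 28, 8, 5), (Echo, C, 3, 18, 39), (Lyra, C, 25, 18, 39), (Nova, B, 13, 21, 1), (Nova, B, 13, 21, 20), (Nova, B, 13, 21, 32), (Nova, B, 13, 21, 33), (Nova, B, 13, 21, 34), (Nova, B, 13, 21, 5), (Nova, C, 36, 19, 39), (Omega, B, 12, 32, 1), (Omega, B, 12, 32, 20), (Omega, B, 12, 32, 32), (Omega, B, 12, 32, 33), (Omega, B, 12, 32, 34), (Omega, B, 12, 32, 5)}
σ[tid != 27]: keep tuples satisfying tid != 27 → {(Echo, B, 18, 3, 1), (Echo, B, 18, 3, 20), (Echo, B, 18, 3, 32), (Echo, B, 18, 3, 33), (Echo, B, 18, 3, 34), (Echo, B, 18, 3, 5), (Echo, B, 28, 8, 1), (Echo, B, 28, 8, 20), (Echo, B, 28, 8, 32), (Echo, B, 28, 8, 33), (Echo, B, 28, 8, 34), (Echo, B, 28, 8, 5), (Echo, C, 3, 18, 39), (Lyra, C, 25, 18, 39), (Nova, B, 13, 21, 1), (Nova, B, 13, 21, 20), (Nova, B, 13, 21, 32), (Nova, B, 13, 21, 33), (Nova, B, 13, 21, 34), (Nova, B, 13, 21, 5), (Nova, C, 36, 19, 39), (Omega, B, 12, 32, 1), (Omega, B, 12, 32, 20), (Omega, B, 12, 32, 32), (Omega, B, 12, 32, 33), (Omega, B, 12, 32, 34), (Omega, B, 12, 32, 5)}
Projecting to room, tid (20 duplicate(s) eliminated): {(12, 32), (13, 21), (18, 3), (25, 18), (28, 8), (3, 18), (36, 19)}

{(12, 32), (13, 21), (18, 3), (25, 18), (28, 8), (3, 18), (36, 19)}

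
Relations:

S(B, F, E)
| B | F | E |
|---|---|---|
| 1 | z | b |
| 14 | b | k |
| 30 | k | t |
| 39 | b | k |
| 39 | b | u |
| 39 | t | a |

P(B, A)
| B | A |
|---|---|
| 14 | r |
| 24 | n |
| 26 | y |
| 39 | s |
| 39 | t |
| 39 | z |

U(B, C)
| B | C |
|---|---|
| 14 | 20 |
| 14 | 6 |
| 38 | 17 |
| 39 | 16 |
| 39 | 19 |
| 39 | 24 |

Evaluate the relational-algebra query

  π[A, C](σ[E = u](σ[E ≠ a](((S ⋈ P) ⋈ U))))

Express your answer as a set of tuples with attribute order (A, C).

{(s, 16), (s, 19), (s, 24), (t, 16), (t, 19), (t, 24), (z, 16), (z, 19), (z, 24)}

S ⋈ P (natural join on B): {(14, b, k, r), (39, b, k, s), (39, b, k, t), (39, b, k, z), (39, b, u, s), (39, b, u, t), (39, b, u, z), (39, t, a, s), (39, t, a, t), (39, t, a, z)}
(S ⋈ P) ⋈ U (natural join on B): {(14, b, k, r, 20), (14, b, k, r, 6), (39, b, k, s, 16), (39, b, k, s, 19), (39, b, k, s, 24), (39, b, k, t, 16), (39, b, k, t, 19), (39, b, k, t, 24), (39, b, k, z, 16), (39, b, k, z, 19), (39, b, k, z, 24), (39, b, u, s, 16), (39, b, u, s, 19), (39, b, u, s, 24), (39, b, u, t, 16), (39, b, u, t, 19), (39, b, u, t, 24), (39, b, u, z, 16), (39, b, u, z, 19), (39, b, u, z, 24), (39, t, a, s, 16), (39, t, a, s, 19), (39, t, a, s, 24), (39, t, a, t, 16), (39, t, a, t, 19), (39, t, a, t, 24), (39, t, a, z, 16), (39, t, a, z, 19), (39, t, a, z, 24)}
Filtering on E ≠ a leaves {(14, b, k, r, 20), (14, b, k, r, 6), (39, b, k, s, 16), (39, b, k, s, 19), (39, b, k, s, 24), (39, b, k, t, 16), (39, b, k, t, 19), (39, b, k, t, 24), (39, b, k, z, 16), (39, b, k, z, 19), (39, b, k, z, 24), (39, b, u, s, 16), (39, b, u, s, 19), (39, b, u, s, 24), (39, b, u, t, 16), (39, b, u, t, 19), (39, b, u, t, 24), (39, b, u, z, 16), (39, b, u, z, 19), (39, b, u, z, 24)}.
Filtering on E = u leaves {(39, b, u, s, 16), (39, b, u, s, 19), (39, b, u, s, 24), (39, b, u, t, 16), (39, b, u, t, 19), (39, b, u, t, 24), (39, b, u, z, 16), (39, b, u, z, 19), (39, b, u, z, 24)}.
π_{A, C} gives {(s, 16), (s, 19), (s, 24), (t, 16), (t, 19), (t, 24), (z, 16), (z, 19), (z, 24)}.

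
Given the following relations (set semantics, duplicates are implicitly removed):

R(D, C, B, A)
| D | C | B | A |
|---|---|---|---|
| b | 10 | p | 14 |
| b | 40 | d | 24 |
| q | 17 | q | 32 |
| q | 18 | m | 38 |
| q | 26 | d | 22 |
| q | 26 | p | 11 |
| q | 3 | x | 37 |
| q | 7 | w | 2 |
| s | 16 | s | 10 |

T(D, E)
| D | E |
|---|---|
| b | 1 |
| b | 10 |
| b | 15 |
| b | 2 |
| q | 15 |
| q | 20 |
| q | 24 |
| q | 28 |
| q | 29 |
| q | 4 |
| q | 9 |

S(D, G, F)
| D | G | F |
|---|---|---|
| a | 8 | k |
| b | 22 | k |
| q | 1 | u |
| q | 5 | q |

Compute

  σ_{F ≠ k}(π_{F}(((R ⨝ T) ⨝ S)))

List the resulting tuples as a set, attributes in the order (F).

{q, u}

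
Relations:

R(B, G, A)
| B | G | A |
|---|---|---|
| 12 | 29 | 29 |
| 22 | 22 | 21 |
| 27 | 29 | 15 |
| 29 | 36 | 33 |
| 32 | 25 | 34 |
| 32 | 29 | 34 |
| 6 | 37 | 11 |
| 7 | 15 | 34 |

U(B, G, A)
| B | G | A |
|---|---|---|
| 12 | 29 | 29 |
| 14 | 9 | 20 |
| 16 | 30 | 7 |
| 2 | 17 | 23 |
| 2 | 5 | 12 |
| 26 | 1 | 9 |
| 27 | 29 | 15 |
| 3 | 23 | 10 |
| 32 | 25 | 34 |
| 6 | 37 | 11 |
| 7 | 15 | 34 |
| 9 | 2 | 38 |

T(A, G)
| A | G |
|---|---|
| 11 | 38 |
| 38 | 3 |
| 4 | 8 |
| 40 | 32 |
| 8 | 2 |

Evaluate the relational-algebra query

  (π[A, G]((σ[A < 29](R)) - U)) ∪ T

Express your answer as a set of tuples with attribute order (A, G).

Filtering on A < 29 leaves {(22, 22, 21), (27, 29, 15), (6, 37, 11)}.
Set difference of the two operands is {(22, 22, 21)}.
Projecting to A, G: {(21, 22)}
Set union of the two operands is {(11, 38), (21, 22), (38, 3), (4, 8), (40, 32), (8, 2)}.

{(11, 38), (21, 22), (38, 3), (4, 8), (40, 32), (8, 2)}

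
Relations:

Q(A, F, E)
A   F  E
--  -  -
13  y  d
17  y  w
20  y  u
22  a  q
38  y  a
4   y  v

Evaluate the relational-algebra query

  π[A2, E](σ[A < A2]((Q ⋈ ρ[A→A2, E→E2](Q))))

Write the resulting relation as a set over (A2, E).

{(13, v), (17, d), (17, v), (20, d), (20, v), (20, w), (38, d), (38, u), (38, v), (38, w)}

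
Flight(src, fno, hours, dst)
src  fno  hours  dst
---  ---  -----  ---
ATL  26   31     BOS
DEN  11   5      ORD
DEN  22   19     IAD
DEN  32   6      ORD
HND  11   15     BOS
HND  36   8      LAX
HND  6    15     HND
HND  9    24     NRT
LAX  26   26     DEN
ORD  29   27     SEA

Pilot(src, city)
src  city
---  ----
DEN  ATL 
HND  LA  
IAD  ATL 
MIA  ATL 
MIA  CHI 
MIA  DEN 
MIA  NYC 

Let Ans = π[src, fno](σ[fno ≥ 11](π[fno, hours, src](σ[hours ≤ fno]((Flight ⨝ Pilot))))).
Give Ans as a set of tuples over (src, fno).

{(DEN, 11), (DEN, 22), (DEN, 32), (HND, 36)}

Natural join on src: {(DEN, 11, 5, ORD, ATL), (DEN, 22, 19, IAD, ATL), (DEN, 32, 6, ORD, ATL), (HND, 11, 15, BOS, LA), (HND, 36, 8, LAX, LA), (HND, 6, 15, HND, LA), (HND, 9, 24, NRT, LA)}
σ[hours ≤ fno]: keep tuples satisfying hours ≤ fno → {(DEN, 11, 5, ORD, ATL), (DEN, 22, 19, IAD, ATL), (DEN, 32, 6, ORD, ATL), (HND, 36, 8, LAX, LA)}
Projecting to fno, hours, src: {(11, 5, DEN), (22, 19, DEN), (32, 6, DEN), (36, 8, HND)}
σ[fno ≥ 11]: keep tuples satisfying fno ≥ 11 → {(11, 5, DEN), (22, 19, DEN), (32, 6, DEN), (36, 8, HND)}
Projecting to src, fno: {(DEN, 11), (DEN, 22), (DEN, 32), (HND, 36)}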